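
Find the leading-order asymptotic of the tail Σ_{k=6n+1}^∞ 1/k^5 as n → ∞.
Σ_{k>6n} 1/k^5 ~ 1/(4 · (6n)^4)

Compare to the integral: ∫_{6n}^∞ x^(−5) dx = [−x^(−4)/4]_{6n}^∞ = 1/((5−1)·(6n)^4). Euler-Maclaurin then gives
  Σ_{k>6n} 1/k^5 = ∫_{6n}^∞ dx/x^5 − 1/(2·(6n)^5) + O(1/(6n)^6).
(Equivalently this is ζ(5) − Σ_{k≤6n} 1/k^5.)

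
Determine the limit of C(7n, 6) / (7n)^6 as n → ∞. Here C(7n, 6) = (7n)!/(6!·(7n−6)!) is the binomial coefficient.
lim = 1/6! = 1/720

With N = 7n → ∞: C(N, 6) / N^6 = [N(N−1)…(N−5)] / (6! · N^6) = (1/6!) · 1 · (1 − 1/(7n)) · … · (1 − 5/(7n)). Each factor → 1 as N → ∞, so the limit is 1/6! = 1/720.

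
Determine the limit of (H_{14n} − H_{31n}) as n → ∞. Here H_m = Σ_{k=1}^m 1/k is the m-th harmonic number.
lim = ln(14/31)

Euler-Maclaurin gives H_m = ln m + γ + 1/(2m) + O(1/m^2). The γ and O(1/m) terms cancel in the difference:
  H_{14n} − H_{31n} = ln(14n) − ln(31n) + O(1/n) = ln(14/31) + O(1/n).
Hence the limit is ln(14/31).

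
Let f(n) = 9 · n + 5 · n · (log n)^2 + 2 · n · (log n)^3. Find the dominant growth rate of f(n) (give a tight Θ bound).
f(n) ∈ Θ(n · (log n)^3)

Compare the terms by growth order. For large n, n^a · (log n)^b dominates n^a' · (log n)^b' iff a > a', or (a = a' and b > b'). Ranking the 3 terms shows the dominant one is 2 · n · (log n)^3. Hence f(n) ∈ Θ(n · (log n)^3).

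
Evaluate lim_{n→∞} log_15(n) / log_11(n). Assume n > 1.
lim = ln(11) / ln(15) = log_15(11)

Change of base: log_15(n) = ln n / ln 15 and log_11(n) = ln n / ln 11. The ratio is (ln n / ln 15) · (ln 11 / ln n) = ln 11 / ln 15, a constant independent of n. So the limit is ln 11 / ln 15 = log_15(11).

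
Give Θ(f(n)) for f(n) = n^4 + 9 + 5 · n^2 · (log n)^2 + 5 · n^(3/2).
f(n) ∈ Θ(n^4)

Compare the terms by growth order. For large n, n^a · (log n)^b dominates n^a' · (log n)^b' iff a > a', or (a = a' and b > b'). Ranking the 4 terms shows the dominant one is n^4. Hence f(n) ∈ Θ(n^4).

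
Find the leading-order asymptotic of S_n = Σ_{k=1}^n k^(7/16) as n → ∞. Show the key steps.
S_n ~ (16/23) · n^(23/16)

Integral comparison: Σ_{k=1}^n k^(7/16) = ∫_0^n x^(7/16) dx + O(n^(7/16)). The integral is n^(1 + 7/16) / (1 + 7/16) = n^((7+16)/16) / ((7+16)/16) = (16/23) · n^(23/16).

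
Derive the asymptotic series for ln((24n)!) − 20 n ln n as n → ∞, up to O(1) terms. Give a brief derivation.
ln((24n)!) − 20 n ln n = 4 n ln n + 24(ln 24 − 1) n + (1/2) ln(2π·24n) + O(1/n)

Stirling: ln((24n)!) = 24n ln(24n) − 24n + (1/2) ln(2π·24n) + O(1/n).
Expand 24n ln(24n) = 24n (ln n + ln 24) = 24n ln n + 24n ln 24.
Subtract 20n ln n: leading term is (24 − 20) n ln n = 4 n ln n. The next term is 24n ln 24 − 24n = 24(ln 24 − 1) n. Then the (1/2) ln(2π·24n) correction.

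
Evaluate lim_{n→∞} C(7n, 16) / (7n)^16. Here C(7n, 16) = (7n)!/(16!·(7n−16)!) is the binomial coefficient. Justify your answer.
lim = 1/16! = 1/20922789888000

With N = 7n → ∞: C(N, 16) / N^16 = [N(N−1)…(N−15)] / (16! · N^16) = (1/16!) · 1 · (1 − 1/(7n)) · … · (1 − 15/(7n)). Each factor → 1 as N → ∞, so the limit is 1/16! = 1/20922789888000.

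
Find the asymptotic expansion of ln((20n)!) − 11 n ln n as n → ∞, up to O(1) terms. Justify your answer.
ln((20n)!) − 11 n ln n = 9 n ln n + 20(ln 20 − 1) n + (1/2) ln(2π·20n) + O(1/n)

Stirling: ln((20n)!) = 20n ln(20n) − 20n + (1/2) ln(2π·20n) + O(1/n).
Expand 20n ln(20n) = 20n (ln n + ln 20) = 20n ln n + 20n ln 20.
Subtract 11n ln n: leading term is (20 − 11) n ln n = 9 n ln n. The next term is 20n ln 20 − 20n = 20(ln 20 − 1) n. Then the (1/2) ln(2π·20n) correction.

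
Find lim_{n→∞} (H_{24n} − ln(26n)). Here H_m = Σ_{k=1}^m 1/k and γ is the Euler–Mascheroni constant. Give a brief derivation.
lim = ln(12/13) + γ

By Euler-Maclaurin, H_m = ln m + γ + O(1/m). So
  H_{24n} − ln(26n) = ln(24n) + γ − ln(26n) + O(1/n)
                       = ln(24/26) + γ + O(1/n).
Hence the limit is ln(24/26) + γ (= ln(12/13)).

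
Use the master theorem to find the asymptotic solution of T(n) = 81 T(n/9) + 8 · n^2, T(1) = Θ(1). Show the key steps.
T(n) = Θ(n^2 log n)

log_9 81 = 2, and f(n) = 8 · n^2 = Θ(n^(log_9 81)). This is Case 2 of the master theorem: T(n) = Θ(f(n) · log n) = Θ(n^2 log n).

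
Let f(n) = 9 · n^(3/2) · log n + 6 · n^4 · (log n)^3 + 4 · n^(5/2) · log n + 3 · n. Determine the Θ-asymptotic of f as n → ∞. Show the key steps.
f(n) ∈ Θ(n^4 · (log n)^3)

Compare the terms by growth order. For large n, n^a · (log n)^b dominates n^a' · (log n)^b' iff a > a', or (a = a' and b > b'). Ranking the 4 terms shows the dominant one is 6 · n^4 · (log n)^3. Hence f(n) ∈ Θ(n^4 · (log n)^3).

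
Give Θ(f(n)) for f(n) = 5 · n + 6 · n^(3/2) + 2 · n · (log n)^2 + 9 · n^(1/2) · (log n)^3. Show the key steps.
f(n) ∈ Θ(n^(3/2))

Compare the terms by growth order. For large n, n^a · (log n)^b dominates n^a' · (log n)^b' iff a > a', or (a = a' and b > b'). Ranking the 4 terms shows the dominant one is 6 · n^(3/2). Hence f(n) ∈ Θ(n^(3/2)).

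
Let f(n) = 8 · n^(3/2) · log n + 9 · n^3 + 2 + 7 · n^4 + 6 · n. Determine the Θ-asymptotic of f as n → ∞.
f(n) ∈ Θ(n^4)

Compare the terms by growth order. For large n, n^a · (log n)^b dominates n^a' · (log n)^b' iff a > a', or (a = a' and b > b'). Ranking the 5 terms shows the dominant one is 7 · n^4. Hence f(n) ∈ Θ(n^4).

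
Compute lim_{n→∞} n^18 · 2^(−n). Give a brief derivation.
lim = 0

Exponentials with base > 1 dominate every fixed polynomial: for any fixed c, n^c / 2^n → 0 as n → ∞ (e.g. by the ratio test, or by writing 2^n = e^(n ln 2) and noting e^(n ln 2) / n^c → ∞). Hence n^18 · 2^(−n) = n^18 / 2^n → 0.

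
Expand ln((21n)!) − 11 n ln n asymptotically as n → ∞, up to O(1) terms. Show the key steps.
ln((21n)!) − 11 n ln n = 10 n ln n + 21(ln 21 − 1) n + (1/2) ln(2π·21n) + O(1/n)

Stirling: ln((21n)!) = 21n ln(21n) − 21n + (1/2) ln(2π·21n) + O(1/n).
Expand 21n ln(21n) = 21n (ln n + ln 21) = 21n ln n + 21n ln 21.
Subtract 11n ln n: leading term is (21 − 11) n ln n = 10 n ln n. The next term is 21n ln 21 − 21n = 21(ln 21 − 1) n. Then the (1/2) ln(2π·21n) correction.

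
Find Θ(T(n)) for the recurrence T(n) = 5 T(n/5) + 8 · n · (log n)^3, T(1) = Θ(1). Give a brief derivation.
T(n) = Θ(n · (log n)^4)

Here log_5 5 = 1 and f(n) = 8 · n · (log n)^3 = Θ(n^(log_5 5) · (log n)^3). This is the extended Case 2 of the master theorem (f matches the critical exponent up to log factors), giving T(n) = Θ(n^(log_5 5) · (log n)^(3+1)) = Θ(n · (log n)^4).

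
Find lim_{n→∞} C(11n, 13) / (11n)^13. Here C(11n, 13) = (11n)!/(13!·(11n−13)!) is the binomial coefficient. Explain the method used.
lim = 1/13! = 1/6227020800

With N = 11n → ∞: C(N, 13) / N^13 = [N(N−1)…(N−12)] / (13! · N^13) = (1/13!) · 1 · (1 − 1/(11n)) · … · (1 − 12/(11n)). Each factor → 1 as N → ∞, so the limit is 1/13! = 1/6227020800.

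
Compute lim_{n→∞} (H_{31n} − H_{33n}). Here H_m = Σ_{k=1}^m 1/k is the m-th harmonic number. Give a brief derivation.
lim = ln(31/33)

Euler-Maclaurin gives H_m = ln m + γ + 1/(2m) + O(1/m^2). The γ and O(1/m) terms cancel in the difference:
  H_{31n} − H_{33n} = ln(31n) − ln(33n) + O(1/n) = ln(31/33) + O(1/n).
Hence the limit is ln(31/33).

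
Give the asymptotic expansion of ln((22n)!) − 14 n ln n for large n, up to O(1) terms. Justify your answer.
ln((22n)!) − 14 n ln n = 8 n ln n + 22(ln 22 − 1) n + (1/2) ln(2π·22n) + O(1/n)

Stirling: ln((22n)!) = 22n ln(22n) − 22n + (1/2) ln(2π·22n) + O(1/n).
Expand 22n ln(22n) = 22n (ln n + ln 22) = 22n ln n + 22n ln 22.
Subtract 14n ln n: leading term is (22 − 14) n ln n = 8 n ln n. The next term is 22n ln 22 − 22n = 22(ln 22 − 1) n. Then the (1/2) ln(2π·22n) correction.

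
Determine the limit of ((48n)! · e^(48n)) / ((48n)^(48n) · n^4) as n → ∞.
lim = 0

Stirling: (48n)! ~ sqrt(2π·48n) · (48n/e)^(48n). Hence
  (48n)! · e^(48n) / (48n)^(48n) ~ sqrt(2π·48n).
Dividing by n^4: sqrt(2π·48n) / n^4 = sqrt(2π·48) · n^((1−8)/2), so the expression behaves like sqrt(2π·48) · n^((1−8)/2) → 0.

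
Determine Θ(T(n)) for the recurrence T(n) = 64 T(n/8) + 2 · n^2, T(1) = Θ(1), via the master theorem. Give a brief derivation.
T(n) = Θ(n^2 log n)

log_8 64 = 2, and f(n) = 2 · n^2 = Θ(n^(log_8 64)). This is Case 2 of the master theorem: T(n) = Θ(f(n) · log n) = Θ(n^2 log n).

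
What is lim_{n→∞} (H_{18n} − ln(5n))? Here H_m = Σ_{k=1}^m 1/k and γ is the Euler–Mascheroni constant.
lim = ln(18/5) + γ

By Euler-Maclaurin, H_m = ln m + γ + O(1/m). So
  H_{18n} − ln(5n) = ln(18n) + γ − ln(5n) + O(1/n)
                       = ln(18/5) + γ + O(1/n).
Hence the limit is ln(18/5) + γ.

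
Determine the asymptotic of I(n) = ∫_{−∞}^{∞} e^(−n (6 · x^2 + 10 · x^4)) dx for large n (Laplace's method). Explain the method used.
I(n) ~ sqrt(π/(6n))

φ(x) = 6 · x^2 + 10 · x^4 has its unique global minimum at x* = 0 (since φ'(x) = 12x + 40x^3 = 0 only at x = 0 for real x with both coefficients positive, and φ → ∞ as |x| → ∞). At x* = 0, φ(0) = 0 and φ''(0) = 12. Laplace's method then gives
  I(n) ~ sqrt(2π / (n · φ''(0))) · e^(−n φ(0)) = sqrt(2π / (12n)) = sqrt(π/(6n)).
The 10 · x^4 term contributes only at subleading order (an O(1/n) relative correction).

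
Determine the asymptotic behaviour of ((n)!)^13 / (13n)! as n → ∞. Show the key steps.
((n)!)^13/(13n)! ~ ((2π·n)^(12/2) / sqrt(13)) · 13^(−13·n)  →  0

Write N = n. Stirling: N! ~ sqrt(2π N)(N/e)^N and (13N)! ~ sqrt(2π·13N)·(13N/e)^(13N).
  (N!)^13/(13N)! ~ (2π N)^(13/2) (N/e)^(13N) / [sqrt(2π·13N) (13N/e)^(13N)]
     = (2π N)^(13/2) / sqrt(2π·13N) · (N/(13N))^(13N)
     = (2π N)^((13−1)/2) / sqrt(13) · 13^(−13N).
Since 13^13 > 1, the factor 13^(−13N) decays exponentially, so the ratio → 0. Substituting N = n gives the stated form.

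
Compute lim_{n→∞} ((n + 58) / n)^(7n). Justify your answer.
lim = e^406

Rewrite as (1 + 58/n)^(7n). By the standard limit (1 + x/n)^n → e^x, we have (1 + 58/n)^n → e^58, and raising to the 7th power gives e^406.
More precisely, ln[(1 + 58/n)^(7n)] = 7n · ln(1 + 58/n) = 7n · (58/n + O(1/n^2)) = 406 + O(1/n) → 406.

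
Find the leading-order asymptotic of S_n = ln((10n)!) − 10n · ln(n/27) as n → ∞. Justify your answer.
S_n ~ 10n · (ln 270 − 1) + O(ln n)

Stirling: ln((10n)!) = 10n ln(10n) − 10n + O(ln n).
  S_n = 10n ln(10n) − 10n − 10n ln(n/27) + O(ln n)
      = 10n ln(10n) − 10n ln n + 10n ln 27 − 10n + O(ln n)
      = 10n ln 10 + 10n ln 27 − 10n + O(ln n)
      = 10n (ln 270 − 1) + O(ln n).
Numerically ln(270) − 1 ≈ 4.5984.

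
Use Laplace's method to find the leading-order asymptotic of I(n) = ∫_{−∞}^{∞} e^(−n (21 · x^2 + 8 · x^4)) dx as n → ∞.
I(n) ~ sqrt(π/(21n))

φ(x) = 21 · x^2 + 8 · x^4 has its unique global minimum at x* = 0 (since φ'(x) = 42x + 32x^3 = 0 only at x = 0 for real x with both coefficients positive, and φ → ∞ as |x| → ∞). At x* = 0, φ(0) = 0 and φ''(0) = 42. Laplace's method then gives
  I(n) ~ sqrt(2π / (n · φ''(0))) · e^(−n φ(0)) = sqrt(2π / (42n)) = sqrt(π/(21n)).
The 8 · x^4 term contributes only at subleading order (an O(1/n) relative correction).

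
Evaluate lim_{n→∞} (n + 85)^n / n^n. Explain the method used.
lim = e^85

Rewrite as (1 + 85/n)^(n). By the standard limit (1 + x/n)^n → e^x, we have (1 + 85/n)^n → e^85, and raising to the 1st power gives e^85.
More precisely, ln[(1 + 85/n)^(n)] = n · ln(1 + 85/n) = n · (85/n + O(1/n^2)) = 85 + O(1/n) → 85.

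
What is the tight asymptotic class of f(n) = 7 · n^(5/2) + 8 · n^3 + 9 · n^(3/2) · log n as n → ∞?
f(n) ∈ Θ(n^3)

Compare the terms by growth order. For large n, n^a · (log n)^b dominates n^a' · (log n)^b' iff a > a', or (a = a' and b > b'). Ranking the 3 terms shows the dominant one is 8 · n^3. Hence f(n) ∈ Θ(n^3).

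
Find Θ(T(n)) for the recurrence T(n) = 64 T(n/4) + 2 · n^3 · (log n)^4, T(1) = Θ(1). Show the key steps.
T(n) = Θ(n^3 · (log n)^5)

Here log_4 64 = 3 and f(n) = 2 · n^3 · (log n)^4 = Θ(n^(log_4 64) · (log n)^4). This is the extended Case 2 of the master theorem (f matches the critical exponent up to log factors), giving T(n) = Θ(n^(log_4 64) · (log n)^(4+1)) = Θ(n^3 · (log n)^5).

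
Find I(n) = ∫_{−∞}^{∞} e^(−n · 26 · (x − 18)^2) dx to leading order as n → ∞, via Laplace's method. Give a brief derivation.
I(n) = sqrt(π/(26n))

Here φ(x) = 26 · (x − 18)^2 has its unique minimum at x* = 18 with φ(x*) = 0 and φ''(x*) = 52. Laplace's method gives
  I(n) ~ e^(−n φ(x*)) · sqrt(2π / (n · φ''(x*))) = sqrt(2π / (52n)) = sqrt(π/(26n)).
This is exact: substituting u = (x − 18)·sqrt(26n) gives I(n) = (1/sqrt(26n)) ∫_{−∞}^{∞} e^(−u^2) du = sqrt(π/(26n)).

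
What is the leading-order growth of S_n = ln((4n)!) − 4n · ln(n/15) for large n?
S_n ~ 4n · (ln 60 − 1) + O(ln n)

Stirling: ln((4n)!) = 4n ln(4n) − 4n + O(ln n).
  S_n = 4n ln(4n) − 4n − 4n ln(n/15) + O(ln n)
      = 4n ln(4n) − 4n ln n + 4n ln 15 − 4n + O(ln n)
      = 4n ln 4 + 4n ln 15 − 4n + O(ln n)
      = 4n (ln 60 − 1) + O(ln n).
Numerically ln(60) − 1 ≈ 3.0943.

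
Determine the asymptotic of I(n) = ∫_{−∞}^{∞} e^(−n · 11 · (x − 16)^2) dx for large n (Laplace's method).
I(n) = sqrt(π/(11n))

Here φ(x) = 11 · (x − 16)^2 has its unique minimum at x* = 16 with φ(x*) = 0 and φ''(x*) = 22. Laplace's method gives
  I(n) ~ e^(−n φ(x*)) · sqrt(2π / (n · φ''(x*))) = sqrt(2π / (22n)) = sqrt(π/(11n)).
This is exact: substituting u = (x − 16)·sqrt(11n) gives I(n) = (1/sqrt(11n)) ∫_{−∞}^{∞} e^(−u^2) du = sqrt(π/(11n)).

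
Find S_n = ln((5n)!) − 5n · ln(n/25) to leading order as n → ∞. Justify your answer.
S_n ~ 5n · (ln 125 − 1) + O(ln n)

Stirling: ln((5n)!) = 5n ln(5n) − 5n + O(ln n).
  S_n = 5n ln(5n) − 5n − 5n ln(n/25) + O(ln n)
      = 5n ln(5n) − 5n ln n + 5n ln 25 − 5n + O(ln n)
      = 5n ln 5 + 5n ln 25 − 5n + O(ln n)
      = 5n (ln 125 − 1) + O(ln n).
Numerically ln(125) − 1 ≈ 3.8283.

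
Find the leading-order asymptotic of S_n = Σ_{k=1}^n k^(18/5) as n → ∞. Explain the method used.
S_n ~ (5/23) · n^(23/5)

Integral comparison: Σ_{k=1}^n k^(18/5) = ∫_0^n x^(18/5) dx + O(n^(18/5)). The integral is n^(1 + 18/5) / (1 + 18/5) = n^((18+5)/5) / ((18+5)/5) = (5/23) · n^(23/5).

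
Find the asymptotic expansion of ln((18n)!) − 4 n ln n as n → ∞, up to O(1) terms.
ln((18n)!) − 4 n ln n = 14 n ln n + 18(ln 18 − 1) n + (1/2) ln(2π·18n) + O(1/n)

Stirling: ln((18n)!) = 18n ln(18n) − 18n + (1/2) ln(2π·18n) + O(1/n).
Expand 18n ln(18n) = 18n (ln n + ln 18) = 18n ln n + 18n ln 18.
Subtract 4n ln n: leading term is (18 − 4) n ln n = 14 n ln n. The next term is 18n ln 18 − 18n = 18(ln 18 − 1) n. Then the (1/2) ln(2π·18n) correction.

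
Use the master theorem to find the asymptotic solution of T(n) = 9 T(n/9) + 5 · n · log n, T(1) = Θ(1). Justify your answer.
T(n) = Θ(n · (log n)^2)

Here log_9 9 = 1 and f(n) = 5 · n · log n = Θ(n^(log_9 9) · (log n)^1). This is the extended Case 2 of the master theorem (f matches the critical exponent up to log factors), giving T(n) = Θ(n^(log_9 9) · (log n)^(1+1)) = Θ(n · (log n)^2).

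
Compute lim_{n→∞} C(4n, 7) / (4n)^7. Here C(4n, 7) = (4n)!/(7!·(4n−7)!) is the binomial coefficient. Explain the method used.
lim = 1/7! = 1/5040

With N = 4n → ∞: C(N, 7) / N^7 = [N(N−1)…(N−6)] / (7! · N^7) = (1/7!) · 1 · (1 − 1/(4n)) · … · (1 − 6/(4n)). Each factor → 1 as N → ∞, so the limit is 1/7! = 1/5040.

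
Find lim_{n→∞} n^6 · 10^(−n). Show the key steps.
lim = 0

Exponentials with base > 1 dominate every fixed polynomial: for any fixed c, n^c / 10^n → 0 as n → ∞ (e.g. by the ratio test, or by writing 10^n = e^(n ln 10) and noting e^(n ln 10) / n^c → ∞). Hence n^6 · 10^(−n) = n^6 / 10^n → 0.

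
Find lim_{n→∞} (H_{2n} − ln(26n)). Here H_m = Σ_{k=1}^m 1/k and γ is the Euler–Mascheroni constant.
lim = −ln 13 + γ

By Euler-Maclaurin, H_m = ln m + γ + O(1/m). So
  H_{2n} − ln(26n) = ln(2n) + γ − ln(26n) + O(1/n)
                       = ln(2/26) + γ + O(1/n).
Hence the limit is ln(2/26) + γ (= −ln 13).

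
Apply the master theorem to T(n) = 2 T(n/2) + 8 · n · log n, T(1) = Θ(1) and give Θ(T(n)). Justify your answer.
T(n) = Θ(n · (log n)^2)

Here log_2 2 = 1 and f(n) = 8 · n · log n = Θ(n^(log_2 2) · (log n)^1). This is the extended Case 2 of the master theorem (f matches the critical exponent up to log factors), giving T(n) = Θ(n^(log_2 2) · (log n)^(1+1)) = Θ(n · (log n)^2).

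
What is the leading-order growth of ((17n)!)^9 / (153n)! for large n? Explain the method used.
((17n)!)^9/(153n)! ~ ((2π·17n)^(8/2) / 3) · 9^(−9·17n)  →  0

Write N = 17n. Stirling: N! ~ sqrt(2π N)(N/e)^N and (9N)! ~ sqrt(2π·9N)·(9N/e)^(9N).
  (N!)^9/(9N)! ~ (2π N)^(9/2) (N/e)^(9N) / [sqrt(2π·9N) (9N/e)^(9N)]
     = (2π N)^(9/2) / sqrt(2π·9N) · (N/(9N))^(9N)
     = (2π N)^((9−1)/2) / 3 · 9^(−9N).
Since 9^9 > 1, the factor 9^(−9N) decays exponentially, so the ratio → 0. Substituting N = 17n gives the stated form.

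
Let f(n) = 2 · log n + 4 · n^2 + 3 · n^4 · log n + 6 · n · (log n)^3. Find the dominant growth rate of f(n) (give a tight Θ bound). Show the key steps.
f(n) ∈ Θ(n^4 · log n)

Compare the terms by growth order. For large n, n^a · (log n)^b dominates n^a' · (log n)^b' iff a > a', or (a = a' and b > b'). Ranking the 4 terms shows the dominant one is 3 · n^4 · log n. Hence f(n) ∈ Θ(n^4 · log n).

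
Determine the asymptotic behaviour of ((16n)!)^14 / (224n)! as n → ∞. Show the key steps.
((16n)!)^14/(224n)! ~ ((2π·16n)^(13/2) / sqrt(14)) · 14^(−14·16n)  →  0

Write N = 16n. Stirling: N! ~ sqrt(2π N)(N/e)^N and (14N)! ~ sqrt(2π·14N)·(14N/e)^(14N).
  (N!)^14/(14N)! ~ (2π N)^(14/2) (N/e)^(14N) / [sqrt(2π·14N) (14N/e)^(14N)]
     = (2π N)^(14/2) / sqrt(2π·14N) · (N/(14N))^(14N)
     = (2π N)^((14−1)/2) / sqrt(14) · 14^(−14N).
Since 14^14 > 1, the factor 14^(−14N) decays exponentially, so the ratio → 0. Substituting N = 16n gives the stated form.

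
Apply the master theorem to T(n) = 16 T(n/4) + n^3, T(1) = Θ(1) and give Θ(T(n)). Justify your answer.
T(n) = Θ(n^3)

log_4 16 ≈ 2.000. f(n) = n^3 dominates n^(log_4 16) since 3 > 2.000, and the regularity condition a·f(n/b) = 16·(n/4)^3 = (16/64)·n^3 ≤ c·f(n) holds with c = 16/64 ≈ 0.25 < 1. So this is Case 3: T(n) = Θ(f(n)) = Θ(n^3).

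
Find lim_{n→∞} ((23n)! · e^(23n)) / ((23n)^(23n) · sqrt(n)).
lim = sqrt(2π·23)

Stirling: (23n)! ~ sqrt(2π·23n) · (23n/e)^(23n). Hence
  (23n)! · e^(23n) / (23n)^(23n) ~ sqrt(2π·23n).
Dividing by sqrt(n): sqrt(2π·23n) / sqrt(n) = sqrt(2π·23) · n^((1−1)/2), so the limit is sqrt(2π·23).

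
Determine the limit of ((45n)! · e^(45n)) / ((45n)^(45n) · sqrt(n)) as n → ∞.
lim = sqrt(2π·45)

Stirling: (45n)! ~ sqrt(2π·45n) · (45n/e)^(45n). Hence
  (45n)! · e^(45n) / (45n)^(45n) ~ sqrt(2π·45n).
Dividing by sqrt(n): sqrt(2π·45n) / sqrt(n) = sqrt(2π·45) · n^((1−1)/2), so the limit is sqrt(2π·45).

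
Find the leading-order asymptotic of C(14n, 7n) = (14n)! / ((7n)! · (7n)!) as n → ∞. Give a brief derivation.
C(14n, 7n) ~ (4)^(7n) · sqrt(1/(π·7n))

Write N = 7n. Apply Stirling to each factorial:
  (2N)! ~ sqrt(2π·2N) · (2N/e)^(2N),
  N! ~ sqrt(2π N) · (N/e)^N,
  (1N)! ~ sqrt(2π·1N) · (1N/e)^(1N).
The exponential factors combine to (2N)^(2N) / (N^N · (1N)^(1N)) = 2^(2N)/1^(1N) = (2^2/1^1)^N = (4)^N.
The square-root prefactors combine to sqrt(2π·2N) / (sqrt(2π N)·sqrt(2π·1N)) = sqrt(2 / (2π·1·N)) = sqrt(1/(π·7n)).
Substituting N = 7n: C(14n, 7n) ~ (4)^(7n) · sqrt(1/(π·7n)).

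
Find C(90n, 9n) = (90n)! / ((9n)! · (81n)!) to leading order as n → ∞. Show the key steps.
C(90n, 9n) ~ (10000000000/387420489)^(9n) · sqrt(5/(9π·9n))

Write N = 9n. Apply Stirling to each factorial:
  (10N)! ~ sqrt(2π·10N) · (10N/e)^(10N),
  N! ~ sqrt(2π N) · (N/e)^N,
  (9N)! ~ sqrt(2π·9N) · (9N/e)^(9N).
The exponential factors combine to (10N)^(10N) / (N^N · (9N)^(9N)) = 10^(10N)/9^(9N) = (10^10/9^9)^N = (10000000000/387420489)^N.
The square-root prefactors combine to sqrt(2π·10N) / (sqrt(2π N)·sqrt(2π·9N)) = sqrt(10 / (2π·9·N)) = sqrt(5/(9π·9n)).
Substituting N = 9n: C(90n, 9n) ~ (10000000000/387420489)^(9n) · sqrt(5/(9π·9n)).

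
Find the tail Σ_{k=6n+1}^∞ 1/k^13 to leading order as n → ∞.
Σ_{k>6n} 1/k^13 ~ 1/(12 · (6n)^12)

Compare to the integral: ∫_{6n}^∞ x^(−13) dx = [−x^(−12)/12]_{6n}^∞ = 1/((13−1)·(6n)^12). Euler-Maclaurin then gives
  Σ_{k>6n} 1/k^13 = ∫_{6n}^∞ dx/x^13 − 1/(2·(6n)^13) + O(1/(6n)^14).
(Equivalently this is ζ(13) − Σ_{k≤6n} 1/k^13.)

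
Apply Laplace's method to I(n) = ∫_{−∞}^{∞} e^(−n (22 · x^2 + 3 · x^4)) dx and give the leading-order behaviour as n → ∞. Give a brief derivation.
I(n) ~ sqrt(π/(22n))

φ(x) = 22 · x^2 + 3 · x^4 has its unique global minimum at x* = 0 (since φ'(x) = 44x + 12x^3 = 0 only at x = 0 for real x with both coefficients positive, and φ → ∞ as |x| → ∞). At x* = 0, φ(0) = 0 and φ''(0) = 44. Laplace's method then gives
  I(n) ~ sqrt(2π / (n · φ''(0))) · e^(−n φ(0)) = sqrt(2π / (44n)) = sqrt(π/(22n)).
The 3 · x^4 term contributes only at subleading order (an O(1/n) relative correction).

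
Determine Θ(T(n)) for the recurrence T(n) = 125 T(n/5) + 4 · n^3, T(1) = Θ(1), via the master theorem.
T(n) = Θ(n^3 log n)

log_5 125 = 3, and f(n) = 4 · n^3 = Θ(n^(log_5 125)). This is Case 2 of the master theorem: T(n) = Θ(f(n) · log n) = Θ(n^3 log n).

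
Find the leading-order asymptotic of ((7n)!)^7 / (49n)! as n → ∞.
((7n)!)^7/(49n)! ~ ((2π·7n)^(6/2) / sqrt(7)) · 7^(−7·7n)  →  0

Write N = 7n. Stirling: N! ~ sqrt(2π N)(N/e)^N and (7N)! ~ sqrt(2π·7N)·(7N/e)^(7N).
  (N!)^7/(7N)! ~ (2π N)^(7/2) (N/e)^(7N) / [sqrt(2π·7N) (7N/e)^(7N)]
     = (2π N)^(7/2) / sqrt(2π·7N) · (N/(7N))^(7N)
     = (2π N)^((7−1)/2) / sqrt(7) · 7^(−7N).
Since 7^7 > 1, the factor 7^(−7N) decays exponentially, so the ratio → 0. Substituting N = 7n gives the stated form.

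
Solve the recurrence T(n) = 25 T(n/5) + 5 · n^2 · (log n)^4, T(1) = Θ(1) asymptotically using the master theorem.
T(n) = Θ(n^2 · (log n)^5)

Here log_5 25 = 2 and f(n) = 5 · n^2 · (log n)^4 = Θ(n^(log_5 25) · (log n)^4). This is the extended Case 2 of the master theorem (f matches the critical exponent up to log factors), giving T(n) = Θ(n^(log_5 25) · (log n)^(4+1)) = Θ(n^2 · (log n)^5).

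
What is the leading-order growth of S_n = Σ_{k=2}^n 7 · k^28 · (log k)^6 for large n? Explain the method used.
S_n ~ 7 · n^29 · (log n)^6 / 29

By integral comparison, S_n = ∫_1^n 7 · x^28 · (log x)^6 dx + O(n^28 · (log n)^6). For the integral, the leading term of ∫_1^n x^28 (log x)^6 dx is n^29/29 · (log n)^6 (by repeated integration by parts; each step lowers the log-exponent and produces a relatively O(1/log n) correction). Hence S_n ~ 7 · n^29 · (log n)^6 / 29.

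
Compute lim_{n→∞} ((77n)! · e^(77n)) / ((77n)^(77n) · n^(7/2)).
lim = 0

Stirling: (77n)! ~ sqrt(2π·77n) · (77n/e)^(77n). Hence
  (77n)! · e^(77n) / (77n)^(77n) ~ sqrt(2π·77n).
Dividing by n^(7/2): sqrt(2π·77n) / n^(7/2) = sqrt(2π·77) · n^((1−7)/2), so the expression behaves like sqrt(2π·77) · n^((1−7)/2) → 0.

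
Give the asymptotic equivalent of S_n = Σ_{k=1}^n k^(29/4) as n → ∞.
S_n ~ (4/33) · n^(33/4)

Integral comparison: Σ_{k=1}^n k^(29/4) = ∫_0^n x^(29/4) dx + O(n^(29/4)). The integral is n^(1 + 29/4) / (1 + 29/4) = n^((29+4)/4) / ((29+4)/4) = (4/33) · n^(33/4).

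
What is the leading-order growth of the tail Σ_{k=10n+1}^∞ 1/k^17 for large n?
Σ_{k>10n} 1/k^17 ~ 1/(16 · (10n)^16)

Compare to the integral: ∫_{10n}^∞ x^(−17) dx = [−x^(−16)/16]_{10n}^∞ = 1/((17−1)·(10n)^16). Euler-Maclaurin then gives
  Σ_{k>10n} 1/k^17 = ∫_{10n}^∞ dx/x^17 − 1/(2·(10n)^17) + O(1/(10n)^18).
(Equivalently this is ζ(17) − Σ_{k≤10n} 1/k^17.)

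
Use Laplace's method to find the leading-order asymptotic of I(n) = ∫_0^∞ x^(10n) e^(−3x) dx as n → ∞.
I(n) ~ (sqrt(2π·10n) / 3) · (10n/(3e))^(10n)

Write the integrand as exp(10n ln x − 3x) and set f(x) = 10n ln x − 3x. Then f'(x) = 10n/x − 3 = 0 at x* = 10n/3, and f''(x*) = −10n/x*^2 = −3^2/(10n). Laplace's method (interior maximum) gives
  I(n) ~ e^(f(x*)) · sqrt(2π / |f''(x*)|)
        = exp(10n ln(10n/3) − 10n) · sqrt(2π · 10n / 3^2)
        = (10n/3)^(10n) e^(−10n) · sqrt(2π·10n) / 3
        = (sqrt(2π·10n) / 3) · (10n/(3e))^(10n).
This matches Γ(10n+1)/3^(10n+1) with Stirling applied to Γ.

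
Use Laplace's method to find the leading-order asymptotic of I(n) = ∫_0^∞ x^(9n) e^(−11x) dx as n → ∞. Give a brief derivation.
I(n) ~ (sqrt(2π·9n) / 11) · (9n/(11e))^(9n)

Write the integrand as exp(9n ln x − 11x) and set f(x) = 9n ln x − 11x. Then f'(x) = 9n/x − 11 = 0 at x* = 9n/11, and f''(x*) = −9n/x*^2 = −11^2/(9n). Laplace's method (interior maximum) gives
  I(n) ~ e^(f(x*)) · sqrt(2π / |f''(x*)|)
        = exp(9n ln(9n/11) − 9n) · sqrt(2π · 9n / 11^2)
        = (9n/11)^(9n) e^(−9n) · sqrt(2π·9n) / 11
        = (sqrt(2π·9n) / 11) · (9n/(11e))^(9n).
This matches Γ(9n+1)/11^(9n+1) with Stirling applied to Γ.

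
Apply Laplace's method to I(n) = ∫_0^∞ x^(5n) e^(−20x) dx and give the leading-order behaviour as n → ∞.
I(n) ~ (sqrt(2π·5n) / 20) · (5n/(20e))^(5n)

Write the integrand as exp(5n ln x − 20x) and set f(x) = 5n ln x − 20x. Then f'(x) = 5n/x − 20 = 0 at x* = 5n/20, and f''(x*) = −5n/x*^2 = −20^2/(5n). Laplace's method (interior maximum) gives
  I(n) ~ e^(f(x*)) · sqrt(2π / |f''(x*)|)
        = exp(5n ln(5n/20) − 5n) · sqrt(2π · 5n / 20^2)
        = (5n/20)^(5n) e^(−5n) · sqrt(2π·5n) / 20
        = (sqrt(2π·5n) / 20) · (5n/(20e))^(5n).
This matches Γ(5n+1)/20^(5n+1) with Stirling applied to Γ.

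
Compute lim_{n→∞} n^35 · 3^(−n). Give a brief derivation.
lim = 0

Exponentials with base > 1 dominate every fixed polynomial: for any fixed c, n^c / 3^n → 0 as n → ∞ (e.g. by the ratio test, or by writing 3^n = e^(n ln 3) and noting e^(n ln 3) / n^c → ∞). Hence n^35 · 3^(−n) = n^35 / 3^n → 0.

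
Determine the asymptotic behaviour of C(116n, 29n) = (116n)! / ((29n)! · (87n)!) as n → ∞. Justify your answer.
C(116n, 29n) ~ (256/27)^(29n) · sqrt(2/(3π·29n))

Write N = 29n. Apply Stirling to each factorial:
  (4N)! ~ sqrt(2π·4N) · (4N/e)^(4N),
  N! ~ sqrt(2π N) · (N/e)^N,
  (3N)! ~ sqrt(2π·3N) · (3N/e)^(3N).
The exponential factors combine to (4N)^(4N) / (N^N · (3N)^(3N)) = 4^(4N)/3^(3N) = (4^4/3^3)^N = (256/27)^N.
The square-root prefactors combine to sqrt(2π·4N) / (sqrt(2π N)·sqrt(2π·3N)) = sqrt(4 / (2π·3·N)) = sqrt(2/(3π·29n)).
Substituting N = 29n: C(116n, 29n) ~ (256/27)^(29n) · sqrt(2/(3π·29n)).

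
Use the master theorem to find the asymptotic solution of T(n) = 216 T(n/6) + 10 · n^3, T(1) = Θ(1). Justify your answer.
T(n) = Θ(n^3 log n)

log_6 216 = 3, and f(n) = 10 · n^3 = Θ(n^(log_6 216)). This is Case 2 of the master theorem: T(n) = Θ(f(n) · log n) = Θ(n^3 log n).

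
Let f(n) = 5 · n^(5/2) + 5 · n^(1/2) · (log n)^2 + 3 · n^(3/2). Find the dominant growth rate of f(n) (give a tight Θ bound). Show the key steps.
f(n) ∈ Θ(n^(5/2))

Compare the terms by growth order. For large n, n^a · (log n)^b dominates n^a' · (log n)^b' iff a > a', or (a = a' and b > b'). Ranking the 3 terms shows the dominant one is 5 · n^(5/2). Hence f(n) ∈ Θ(n^(5/2)).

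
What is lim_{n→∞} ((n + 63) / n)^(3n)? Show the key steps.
lim = e^189

Rewrite as (1 + 63/n)^(3n). By the standard limit (1 + x/n)^n → e^x, we have (1 + 63/n)^n → e^63, and raising to the 3rd power gives e^189.
More precisely, ln[(1 + 63/n)^(3n)] = 3n · ln(1 + 63/n) = 3n · (63/n + O(1/n^2)) = 189 + O(1/n) → 189.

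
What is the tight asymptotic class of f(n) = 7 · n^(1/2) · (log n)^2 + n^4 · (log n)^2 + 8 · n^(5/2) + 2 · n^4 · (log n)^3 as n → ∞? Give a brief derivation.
f(n) ∈ Θ(n^4 · (log n)^3)

Compare the terms by growth order. For large n, n^a · (log n)^b dominates n^a' · (log n)^b' iff a > a', or (a = a' and b > b'). Ranking the 4 terms shows the dominant one is 2 · n^4 · (log n)^3. Hence f(n) ∈ Θ(n^4 · (log n)^3).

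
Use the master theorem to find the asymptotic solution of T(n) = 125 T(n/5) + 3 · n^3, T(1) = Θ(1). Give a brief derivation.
T(n) = Θ(n^3 log n)

log_5 125 = 3, and f(n) = 3 · n^3 = Θ(n^(log_5 125)). This is Case 2 of the master theorem: T(n) = Θ(f(n) · log n) = Θ(n^3 log n).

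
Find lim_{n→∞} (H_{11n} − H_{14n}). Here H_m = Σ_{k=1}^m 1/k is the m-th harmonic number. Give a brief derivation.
lim = ln(11/14)

Euler-Maclaurin gives H_m = ln m + γ + 1/(2m) + O(1/m^2). The γ and O(1/m) terms cancel in the difference:
  H_{11n} − H_{14n} = ln(11n) − ln(14n) + O(1/n) = ln(11/14) + O(1/n).
Hence the limit is ln(11/14).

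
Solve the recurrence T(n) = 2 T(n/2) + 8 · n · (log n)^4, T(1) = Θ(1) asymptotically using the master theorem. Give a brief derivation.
T(n) = Θ(n · (log n)^5)

Here log_2 2 = 1 and f(n) = 8 · n · (log n)^4 = Θ(n^(log_2 2) · (log n)^4). This is the extended Case 2 of the master theorem (f matches the critical exponent up to log factors), giving T(n) = Θ(n^(log_2 2) · (log n)^(4+1)) = Θ(n · (log n)^5).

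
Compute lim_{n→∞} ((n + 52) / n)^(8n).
lim = e^416

Rewrite as (1 + 52/n)^(8n). By the standard limit (1 + x/n)^n → e^x, we have (1 + 52/n)^n → e^52, and raising to the 8th power gives e^416.
More precisely, ln[(1 + 52/n)^(8n)] = 8n · ln(1 + 52/n) = 8n · (52/n + O(1/n^2)) = 416 + O(1/n) → 416.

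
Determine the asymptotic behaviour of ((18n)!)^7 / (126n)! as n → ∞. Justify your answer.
((18n)!)^7/(126n)! ~ ((2π·18n)^(6/2) / sqrt(7)) · 7^(−7·18n)  →  0

Write N = 18n. Stirling: N! ~ sqrt(2π N)(N/e)^N and (7N)! ~ sqrt(2π·7N)·(7N/e)^(7N).
  (N!)^7/(7N)! ~ (2π N)^(7/2) (N/e)^(7N) / [sqrt(2π·7N) (7N/e)^(7N)]
     = (2π N)^(7/2) / sqrt(2π·7N) · (N/(7N))^(7N)
     = (2π N)^((7−1)/2) / sqrt(7) · 7^(−7N).
Since 7^7 > 1, the factor 7^(−7N) decays exponentially, so the ratio → 0. Substituting N = 18n gives the stated form.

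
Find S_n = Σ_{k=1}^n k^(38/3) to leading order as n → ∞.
S_n ~ (3/41) · n^(41/3)

Integral comparison: Σ_{k=1}^n k^(38/3) = ∫_0^n x^(38/3) dx + O(n^(38/3)). The integral is n^(1 + 38/3) / (1 + 38/3) = n^((38+3)/3) / ((38+3)/3) = (3/41) · n^(41/3).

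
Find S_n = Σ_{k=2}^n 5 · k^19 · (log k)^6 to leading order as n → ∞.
S_n ~ n^20 · (log n)^6 / 4

By integral comparison, S_n = ∫_1^n 5 · x^19 · (log x)^6 dx + O(n^19 · (log n)^6). For the integral, the leading term of ∫_1^n x^19 (log x)^6 dx is n^20/20 · (log n)^6 (by repeated integration by parts; each step lowers the log-exponent and produces a relatively O(1/log n) correction). Hence S_n ~ n^20 · (log n)^6 / 4.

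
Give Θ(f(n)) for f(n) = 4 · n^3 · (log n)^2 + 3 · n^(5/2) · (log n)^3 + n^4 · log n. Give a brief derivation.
f(n) ∈ Θ(n^4 · log n)

Compare the terms by growth order. For large n, n^a · (log n)^b dominates n^a' · (log n)^b' iff a > a', or (a = a' and b > b'). Ranking the 3 terms shows the dominant one is n^4 · log n. Hence f(n) ∈ Θ(n^4 · log n).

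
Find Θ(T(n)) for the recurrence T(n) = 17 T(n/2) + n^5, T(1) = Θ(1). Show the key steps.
T(n) = Θ(n^5)

log_2 17 ≈ 4.087. f(n) = n^5 dominates n^(log_2 17) since 5 > 4.087, and the regularity condition a·f(n/b) = 17·(n/2)^5 = (17/32)·n^5 ≤ c·f(n) holds with c = 17/32 ≈ 0.531 < 1. So this is Case 3: T(n) = Θ(f(n)) = Θ(n^5).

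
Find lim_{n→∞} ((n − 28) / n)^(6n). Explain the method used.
lim = e^(−168)

Rewrite as (1 − 28/n)^(6n). By the standard limit (1 + x/n)^n → e^x, we have (1 − 28/n)^n → e^(−28), and raising to the 6th power gives e^(−168).
More precisely, ln[(1 − 28/n)^(6n)] = 6n · ln(1 − 28/n) = 6n · (-28/n + O(1/n^2)) = -168 + O(1/n) → -168.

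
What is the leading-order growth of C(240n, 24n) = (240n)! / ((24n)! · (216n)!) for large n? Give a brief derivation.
C(240n, 24n) ~ (10000000000/387420489)^(24n) · sqrt(5/(9π·24n))

Write N = 24n. Apply Stirling to each factorial:
  (10N)! ~ sqrt(2π·10N) · (10N/e)^(10N),
  N! ~ sqrt(2π N) · (N/e)^N,
  (9N)! ~ sqrt(2π·9N) · (9N/e)^(9N).
The exponential factors combine to (10N)^(10N) / (N^N · (9N)^(9N)) = 10^(10N)/9^(9N) = (10^10/9^9)^N = (10000000000/387420489)^N.
The square-root prefactors combine to sqrt(2π·10N) / (sqrt(2π N)·sqrt(2π·9N)) = sqrt(10 / (2π·9·N)) = sqrt(5/(9π·24n)).
Substituting N = 24n: C(240n, 24n) ~ (10000000000/387420489)^(24n) · sqrt(5/(9π·24n)).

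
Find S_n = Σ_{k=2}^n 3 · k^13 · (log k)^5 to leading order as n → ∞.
S_n ~ 3 · n^14 · (log n)^5 / 14

By integral comparison, S_n = ∫_1^n 3 · x^13 · (log x)^5 dx + O(n^13 · (log n)^5). For the integral, the leading term of ∫_1^n x^13 (log x)^5 dx is n^14/14 · (log n)^5 (by repeated integration by parts; each step lowers the log-exponent and produces a relatively O(1/log n) correction). Hence S_n ~ 3 · n^14 · (log n)^5 / 14.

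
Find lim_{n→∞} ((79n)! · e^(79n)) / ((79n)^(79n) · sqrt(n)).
lim = sqrt(2π·79)

Stirling: (79n)! ~ sqrt(2π·79n) · (79n/e)^(79n). Hence
  (79n)! · e^(79n) / (79n)^(79n) ~ sqrt(2π·79n).
Dividing by sqrt(n): sqrt(2π·79n) / sqrt(n) = sqrt(2π·79) · n^((1−1)/2), so the limit is sqrt(2π·79).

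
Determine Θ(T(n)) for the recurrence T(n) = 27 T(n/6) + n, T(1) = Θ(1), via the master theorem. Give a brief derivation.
T(n) = Θ(n^(log_6 27))

Master theorem: compare f(n) = n to n^(log_6 27) where log_6 27 ≈ 1.839. Since 1 < log_6 27, we have f(n) = O(n^(log_6 27 − ε)) for some ε > 0 — Case 1. Hence T(n) = Θ(n^(log_6 27)).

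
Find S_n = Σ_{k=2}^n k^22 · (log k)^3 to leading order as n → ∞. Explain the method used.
S_n ~ n^23 · (log n)^3 / 23

By integral comparison, S_n = ∫_1^n x^22 · (log x)^3 dx + O(n^22 · (log n)^3). For the integral, the leading term of ∫_1^n x^22 (log x)^3 dx is n^23/23 · (log n)^3 (by repeated integration by parts; each step lowers the log-exponent and produces a relatively O(1/log n) correction). Hence S_n ~ n^23 · (log n)^3 / 23.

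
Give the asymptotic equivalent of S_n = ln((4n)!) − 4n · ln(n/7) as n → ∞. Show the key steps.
S_n ~ 4n · (ln 28 − 1) + O(ln n)

Stirling: ln((4n)!) = 4n ln(4n) − 4n + O(ln n).
  S_n = 4n ln(4n) − 4n − 4n ln(n/7) + O(ln n)
      = 4n ln(4n) − 4n ln n + 4n ln 7 − 4n + O(ln n)
      = 4n ln 4 + 4n ln 7 − 4n + O(ln n)
      = 4n (ln 28 − 1) + O(ln n).
Numerically ln(28) − 1 ≈ 2.3322.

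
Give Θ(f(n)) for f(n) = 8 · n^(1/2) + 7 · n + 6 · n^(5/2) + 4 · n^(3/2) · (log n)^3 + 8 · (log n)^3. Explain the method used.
f(n) ∈ Θ(n^(5/2))

Compare the terms by growth order. For large n, n^a · (log n)^b dominates n^a' · (log n)^b' iff a > a', or (a = a' and b > b'). Ranking the 5 terms shows the dominant one is 6 · n^(5/2). Hence f(n) ∈ Θ(n^(5/2)).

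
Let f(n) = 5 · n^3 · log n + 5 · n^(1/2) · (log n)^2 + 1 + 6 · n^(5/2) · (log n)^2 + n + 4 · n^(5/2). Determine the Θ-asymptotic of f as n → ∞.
f(n) ∈ Θ(n^3 · log n)

Compare the terms by growth order. For large n, n^a · (log n)^b dominates n^a' · (log n)^b' iff a > a', or (a = a' and b > b'). Ranking the 6 terms shows the dominant one is 5 · n^3 · log n. Hence f(n) ∈ Θ(n^3 · log n).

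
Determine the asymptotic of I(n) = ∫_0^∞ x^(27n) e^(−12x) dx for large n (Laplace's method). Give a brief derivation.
I(n) ~ (sqrt(2π·27n) / 12) · (27n/(12e))^(27n)

Write the integrand as exp(27n ln x − 12x) and set f(x) = 27n ln x − 12x. Then f'(x) = 27n/x − 12 = 0 at x* = 27n/12, and f''(x*) = −27n/x*^2 = −12^2/(27n). Laplace's method (interior maximum) gives
  I(n) ~ e^(f(x*)) · sqrt(2π / |f''(x*)|)
        = exp(27n ln(27n/12) − 27n) · sqrt(2π · 27n / 12^2)
        = (27n/12)^(27n) e^(−27n) · sqrt(2π·27n) / 12
        = (sqrt(2π·27n) / 12) · (27n/(12e))^(27n).
This matches Γ(27n+1)/12^(27n+1) with Stirling applied to Γ.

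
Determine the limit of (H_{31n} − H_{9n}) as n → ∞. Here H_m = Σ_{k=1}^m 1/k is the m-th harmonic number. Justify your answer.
lim = ln(31/9)

Euler-Maclaurin gives H_m = ln m + γ + 1/(2m) + O(1/m^2). The γ and O(1/m) terms cancel in the difference:
  H_{31n} − H_{9n} = ln(31n) − ln(9n) + O(1/n) = ln(31/9) + O(1/n).
Hence the limit is ln(31/9).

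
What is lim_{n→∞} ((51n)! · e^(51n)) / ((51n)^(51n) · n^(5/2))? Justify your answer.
lim = 0

Stirling: (51n)! ~ sqrt(2π·51n) · (51n/e)^(51n). Hence
  (51n)! · e^(51n) / (51n)^(51n) ~ sqrt(2π·51n).
Dividing by n^(5/2): sqrt(2π·51n) / n^(5/2) = sqrt(2π·51) · n^((1−5)/2), so the expression behaves like sqrt(2π·51) · n^((1−5)/2) → 0.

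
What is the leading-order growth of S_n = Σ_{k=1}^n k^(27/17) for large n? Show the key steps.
S_n ~ (17/44) · n^(44/17)

Integral comparison: Σ_{k=1}^n k^(27/17) = ∫_0^n x^(27/17) dx + O(n^(27/17)). The integral is n^(1 + 27/17) / (1 + 27/17) = n^((27+17)/17) / ((27+17)/17) = (17/44) · n^(44/17).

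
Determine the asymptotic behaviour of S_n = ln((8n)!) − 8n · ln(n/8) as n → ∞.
S_n ~ 8n · (ln 64 − 1) + O(ln n)

Stirling: ln((8n)!) = 8n ln(8n) − 8n + O(ln n).
  S_n = 8n ln(8n) − 8n − 8n ln(n/8) + O(ln n)
      = 8n ln(8n) − 8n ln n + 8n ln 8 − 8n + O(ln n)
      = 8n ln 8 + 8n ln 8 − 8n + O(ln n)
      = 8n (ln 64 − 1) + O(ln n).
Numerically ln(64) − 1 ≈ 3.1589.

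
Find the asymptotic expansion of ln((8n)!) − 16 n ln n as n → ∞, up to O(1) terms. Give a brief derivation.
ln((8n)!) − 16 n ln n = −8 n ln n + 8(ln 8 − 1) n + (1/2) ln(2π·8n) + O(1/n)

Stirling: ln((8n)!) = 8n ln(8n) − 8n + (1/2) ln(2π·8n) + O(1/n).
Expand 8n ln(8n) = 8n (ln n + ln 8) = 8n ln n + 8n ln 8.
Subtract 16n ln n: leading term is (8 − 16) n ln n = −8 n ln n. The next term is 8n ln 8 − 8n = 8(ln 8 − 1) n. Then the (1/2) ln(2π·8n) correction.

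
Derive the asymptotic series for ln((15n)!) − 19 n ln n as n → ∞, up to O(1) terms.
ln((15n)!) − 19 n ln n = −4 n ln n + 15(ln 15 − 1) n + (1/2) ln(2π·15n) + O(1/n)

Stirling: ln((15n)!) = 15n ln(15n) − 15n + (1/2) ln(2π·15n) + O(1/n).
Expand 15n ln(15n) = 15n (ln n + ln 15) = 15n ln n + 15n ln 15.
Subtract 19n ln n: leading term is (15 − 19) n ln n = −4 n ln n. The next term is 15n ln 15 − 15n = 15(ln 15 − 1) n. Then the (1/2) ln(2π·15n) correction.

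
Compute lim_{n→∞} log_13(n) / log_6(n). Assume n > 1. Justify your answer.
lim = ln(6) / ln(13) = log_13(6)

Change of base: log_13(n) = ln n / ln 13 and log_6(n) = ln n / ln 6. The ratio is (ln n / ln 13) · (ln 6 / ln n) = ln 6 / ln 13, a constant independent of n. So the limit is ln 6 / ln 13 = log_13(6).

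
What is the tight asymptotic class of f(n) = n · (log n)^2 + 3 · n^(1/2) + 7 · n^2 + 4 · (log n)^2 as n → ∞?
f(n) ∈ Θ(n^2)

Compare the terms by growth order. For large n, n^a · (log n)^b dominates n^a' · (log n)^b' iff a > a', or (a = a' and b > b'). Ranking the 4 terms shows the dominant one is 7 · n^2. Hence f(n) ∈ Θ(n^2).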